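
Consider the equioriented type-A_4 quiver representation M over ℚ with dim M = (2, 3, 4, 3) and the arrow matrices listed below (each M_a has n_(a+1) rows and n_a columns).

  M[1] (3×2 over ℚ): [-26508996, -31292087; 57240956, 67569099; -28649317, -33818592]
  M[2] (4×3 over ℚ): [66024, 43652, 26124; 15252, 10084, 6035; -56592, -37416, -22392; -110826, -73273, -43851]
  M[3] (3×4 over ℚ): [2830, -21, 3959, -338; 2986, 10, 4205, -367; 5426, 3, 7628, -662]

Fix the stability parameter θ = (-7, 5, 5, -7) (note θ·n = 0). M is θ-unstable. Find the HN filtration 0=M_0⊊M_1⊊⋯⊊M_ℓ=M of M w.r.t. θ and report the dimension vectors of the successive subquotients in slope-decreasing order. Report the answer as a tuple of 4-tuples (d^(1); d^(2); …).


Barcode: M ≅ I[1,4]^2, I[2,2], I[3,3], I[3,4]. HN layers by μ_θ (4 steps, strictly decreasing):
  μ^(1)=5; μ^(2)=1; μ^(3)=-1; μ^(4)=-7

((0, 1, 1, 0); (0, 2, 2, 2); (0, 0, 1, 1); (2, 0, 0, 0))


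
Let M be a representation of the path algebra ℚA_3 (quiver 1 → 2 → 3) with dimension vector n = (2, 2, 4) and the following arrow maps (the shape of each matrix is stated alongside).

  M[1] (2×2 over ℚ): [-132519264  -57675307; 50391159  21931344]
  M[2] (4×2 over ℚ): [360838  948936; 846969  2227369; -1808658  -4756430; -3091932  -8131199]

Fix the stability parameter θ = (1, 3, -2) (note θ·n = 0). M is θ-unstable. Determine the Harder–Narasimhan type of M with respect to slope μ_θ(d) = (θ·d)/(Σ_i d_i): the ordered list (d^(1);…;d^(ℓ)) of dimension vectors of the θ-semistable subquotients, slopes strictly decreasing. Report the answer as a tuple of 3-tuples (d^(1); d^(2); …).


Barcode: M ≅ I[1,3]^2, I[3,3]^2. HN layers by μ_θ (2 steps, strictly decreasing):
  μ^(1)=2/3; μ^(2)=-2

((2, 2, 2); (0, 0, 2))


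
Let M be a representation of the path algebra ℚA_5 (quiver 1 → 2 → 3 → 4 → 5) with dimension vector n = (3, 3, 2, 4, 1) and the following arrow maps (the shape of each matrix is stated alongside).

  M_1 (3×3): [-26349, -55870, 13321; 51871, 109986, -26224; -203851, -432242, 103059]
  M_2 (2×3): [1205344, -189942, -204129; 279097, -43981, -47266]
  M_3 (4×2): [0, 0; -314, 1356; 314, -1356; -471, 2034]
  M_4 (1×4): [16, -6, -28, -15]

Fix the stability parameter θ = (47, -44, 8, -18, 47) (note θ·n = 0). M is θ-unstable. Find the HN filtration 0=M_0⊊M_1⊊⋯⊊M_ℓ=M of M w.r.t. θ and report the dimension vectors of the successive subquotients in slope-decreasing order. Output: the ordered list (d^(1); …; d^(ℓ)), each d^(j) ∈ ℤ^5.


Via rank(M_{q-1}∘⋯∘M_p): M ≅ I[1,1], I[1,3], I[1,5], I[2,2], I[4,4]^3.
μ_θ-semistable layers: μ^(1)=47; μ^(2)=8; μ^(3)=3/2; μ^(4)=-7/4; μ^(5)=-18; μ^(6)=-44

((1, 0, 0, 0, 1); (0, 0, 1, 0, 0); (1, 1, 0, 0, 0); (1, 1, 1, 1, 0); (0, 0, 0, 3, 0); (0, 1, 0, 0, 0))


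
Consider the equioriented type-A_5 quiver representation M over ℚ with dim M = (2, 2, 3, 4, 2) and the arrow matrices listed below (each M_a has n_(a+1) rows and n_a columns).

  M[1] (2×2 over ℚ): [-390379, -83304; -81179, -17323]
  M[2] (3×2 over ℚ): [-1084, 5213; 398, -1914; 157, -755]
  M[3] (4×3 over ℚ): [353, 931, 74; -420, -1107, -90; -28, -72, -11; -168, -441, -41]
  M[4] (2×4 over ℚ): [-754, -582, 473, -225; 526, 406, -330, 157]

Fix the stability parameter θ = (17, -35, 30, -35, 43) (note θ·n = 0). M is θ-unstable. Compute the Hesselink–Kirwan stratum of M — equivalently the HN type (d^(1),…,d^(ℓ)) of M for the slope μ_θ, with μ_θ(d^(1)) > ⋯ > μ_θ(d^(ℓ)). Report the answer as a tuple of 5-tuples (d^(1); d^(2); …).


Barcode: M ≅ I[1,5]^2, I[3,4], I[4,4]. HN layers by μ_θ (4 steps, strictly decreasing):
  μ^(1)=43; μ^(2)=-5/2; μ^(3)=-9; μ^(4)=-35

((0, 0, 0, 0, 2); (0, 0, 3, 3, 0); (2, 2, 0, 0, 0); (0, 0, 0, 1, 0))


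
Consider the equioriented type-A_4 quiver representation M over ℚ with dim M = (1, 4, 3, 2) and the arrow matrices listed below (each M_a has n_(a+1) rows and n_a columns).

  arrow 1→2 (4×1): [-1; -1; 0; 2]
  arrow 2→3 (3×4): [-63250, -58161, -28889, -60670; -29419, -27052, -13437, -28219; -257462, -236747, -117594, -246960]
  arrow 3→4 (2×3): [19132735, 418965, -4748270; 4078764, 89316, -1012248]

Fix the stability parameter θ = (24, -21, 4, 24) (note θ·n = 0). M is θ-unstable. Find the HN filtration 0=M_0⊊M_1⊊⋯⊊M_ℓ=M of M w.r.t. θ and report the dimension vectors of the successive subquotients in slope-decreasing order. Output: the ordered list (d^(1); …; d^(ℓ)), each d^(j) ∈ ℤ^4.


Barcode: M ≅ I[1,3], I[2,2], I[2,3], I[2,4], I[4,4]. HN layers by μ_θ (4 steps, strictly decreasing):
  μ^(1)=24; μ^(2)=4; μ^(3)=3/2; μ^(4)=-21

((0, 0, 0, 2); (0, 0, 3, 0); (1, 1, 0, 0); (0, 3, 0, 0))


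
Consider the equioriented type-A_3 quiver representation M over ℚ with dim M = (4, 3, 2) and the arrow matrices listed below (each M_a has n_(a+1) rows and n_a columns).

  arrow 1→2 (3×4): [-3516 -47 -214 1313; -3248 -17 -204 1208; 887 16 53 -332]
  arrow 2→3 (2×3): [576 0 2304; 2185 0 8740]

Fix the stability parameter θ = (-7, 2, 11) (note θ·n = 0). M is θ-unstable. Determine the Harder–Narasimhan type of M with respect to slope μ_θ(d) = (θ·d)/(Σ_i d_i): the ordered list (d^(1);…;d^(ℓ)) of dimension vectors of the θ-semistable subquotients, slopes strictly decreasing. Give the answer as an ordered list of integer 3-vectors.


Barcode: M ≅ I[1,1], I[1,2]^2, I[1,3], I[3,3]. HN layers by μ_θ (3 steps, strictly decreasing):
  μ^(1)=11; μ^(2)=2; μ^(3)=-7

((0, 0, 2); (0, 3, 0); (4, 0, 0))


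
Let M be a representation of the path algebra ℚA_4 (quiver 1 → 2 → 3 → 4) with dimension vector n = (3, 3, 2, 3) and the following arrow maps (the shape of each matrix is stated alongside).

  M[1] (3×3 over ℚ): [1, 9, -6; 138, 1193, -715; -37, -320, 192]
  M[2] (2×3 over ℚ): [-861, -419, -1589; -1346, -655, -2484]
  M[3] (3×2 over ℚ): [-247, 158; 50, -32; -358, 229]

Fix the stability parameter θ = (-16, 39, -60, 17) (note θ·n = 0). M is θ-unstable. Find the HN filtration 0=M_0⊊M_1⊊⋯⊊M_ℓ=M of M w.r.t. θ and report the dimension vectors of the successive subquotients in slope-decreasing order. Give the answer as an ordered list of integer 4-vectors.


Via rank(M_{q-1}∘⋯∘M_p): M ≅ I[1,2], I[1,4]^2, I[4,4].
μ_θ-semistable layers: μ^(1)=39; μ^(2)=17; μ^(3)=-21/2; μ^(4)=-16

((0, 1, 0, 0); (0, 0, 0, 3); (0, 2, 2, 0); (3, 0, 0, 0))


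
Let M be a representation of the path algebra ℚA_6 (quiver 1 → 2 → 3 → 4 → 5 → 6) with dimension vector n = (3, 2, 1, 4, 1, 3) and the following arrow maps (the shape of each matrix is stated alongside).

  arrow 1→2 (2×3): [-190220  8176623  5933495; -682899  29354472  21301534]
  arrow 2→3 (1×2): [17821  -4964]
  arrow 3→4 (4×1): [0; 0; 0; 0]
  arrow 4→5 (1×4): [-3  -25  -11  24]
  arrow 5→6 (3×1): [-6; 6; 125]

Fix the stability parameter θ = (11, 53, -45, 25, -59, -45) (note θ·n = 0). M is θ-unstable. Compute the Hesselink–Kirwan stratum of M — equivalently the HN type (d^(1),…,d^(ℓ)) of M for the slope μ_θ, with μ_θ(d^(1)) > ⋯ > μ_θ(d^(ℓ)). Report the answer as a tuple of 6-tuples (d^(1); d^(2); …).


Interval decomposition of M: I[1,1], I[1,2], I[1,3], I[4,4]^3, I[4,6], I[6,6]^2.
HN type (ℓ=6): μ^(1)=53; μ^(2)=25; μ^(3)=11; μ^(4)=19/3; μ^(5)=-79/3; μ^(6)=-45

((0, 1, 0, 0, 0, 0); (0, 0, 0, 3, 0, 0); (2, 0, 0, 0, 0, 0); (1, 1, 1, 0, 0, 0); (0, 0, 0, 1, 1, 1); (0, 0, 0, 0, 0, 2))


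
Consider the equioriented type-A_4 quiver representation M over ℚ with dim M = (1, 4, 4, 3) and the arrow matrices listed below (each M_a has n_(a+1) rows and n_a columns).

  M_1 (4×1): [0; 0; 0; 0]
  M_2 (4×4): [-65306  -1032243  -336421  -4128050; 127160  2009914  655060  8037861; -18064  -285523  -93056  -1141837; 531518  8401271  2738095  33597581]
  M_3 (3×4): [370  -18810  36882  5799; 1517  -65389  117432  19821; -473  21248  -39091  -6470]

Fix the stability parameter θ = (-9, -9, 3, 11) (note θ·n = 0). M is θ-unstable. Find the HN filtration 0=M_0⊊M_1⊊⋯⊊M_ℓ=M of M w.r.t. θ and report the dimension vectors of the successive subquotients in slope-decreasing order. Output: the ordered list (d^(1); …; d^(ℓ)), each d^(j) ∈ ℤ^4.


Interval decomposition of M: I[1,1], I[2,2], I[2,3], I[2,4]^2, I[3,4].
HN type (ℓ=3): μ^(1)=11; μ^(2)=3; μ^(3)=-9

((0, 0, 0, 3); (0, 0, 4, 0); (1, 4, 0, 0))


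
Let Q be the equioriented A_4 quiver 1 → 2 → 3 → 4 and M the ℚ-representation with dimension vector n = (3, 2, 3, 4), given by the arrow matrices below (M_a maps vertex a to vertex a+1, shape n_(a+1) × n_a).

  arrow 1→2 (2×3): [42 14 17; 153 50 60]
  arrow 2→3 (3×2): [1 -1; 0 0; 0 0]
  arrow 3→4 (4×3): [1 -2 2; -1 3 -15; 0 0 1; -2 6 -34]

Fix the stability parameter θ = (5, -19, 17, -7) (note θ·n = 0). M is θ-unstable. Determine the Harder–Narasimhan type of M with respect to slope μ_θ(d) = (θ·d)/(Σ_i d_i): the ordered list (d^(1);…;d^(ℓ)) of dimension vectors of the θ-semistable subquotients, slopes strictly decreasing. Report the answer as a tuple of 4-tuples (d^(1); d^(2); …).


Barcode: M ≅ I[1,1], I[1,2], I[1,4], I[3,4]^2, I[4,4]. HN layers by μ_θ (2 steps, strictly decreasing):
  μ^(1)=5; μ^(2)=-7

((1, 0, 3, 3); (2, 2, 0, 1))


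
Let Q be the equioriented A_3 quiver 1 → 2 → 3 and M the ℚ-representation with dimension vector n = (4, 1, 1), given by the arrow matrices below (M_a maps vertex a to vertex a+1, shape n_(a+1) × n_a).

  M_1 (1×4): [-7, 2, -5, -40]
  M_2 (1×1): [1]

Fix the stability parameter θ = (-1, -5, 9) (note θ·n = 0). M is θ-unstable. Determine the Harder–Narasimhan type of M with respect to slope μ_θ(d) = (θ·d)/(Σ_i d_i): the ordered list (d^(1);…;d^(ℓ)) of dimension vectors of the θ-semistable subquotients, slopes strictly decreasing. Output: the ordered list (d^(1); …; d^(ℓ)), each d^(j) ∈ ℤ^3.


Via rank(M_{q-1}∘⋯∘M_p): M ≅ I[1,1]^3, I[1,3].
μ_θ-semistable layers: μ^(1)=9; μ^(2)=-1; μ^(3)=-3

((0, 0, 1); (3, 0, 0); (1, 1, 0))


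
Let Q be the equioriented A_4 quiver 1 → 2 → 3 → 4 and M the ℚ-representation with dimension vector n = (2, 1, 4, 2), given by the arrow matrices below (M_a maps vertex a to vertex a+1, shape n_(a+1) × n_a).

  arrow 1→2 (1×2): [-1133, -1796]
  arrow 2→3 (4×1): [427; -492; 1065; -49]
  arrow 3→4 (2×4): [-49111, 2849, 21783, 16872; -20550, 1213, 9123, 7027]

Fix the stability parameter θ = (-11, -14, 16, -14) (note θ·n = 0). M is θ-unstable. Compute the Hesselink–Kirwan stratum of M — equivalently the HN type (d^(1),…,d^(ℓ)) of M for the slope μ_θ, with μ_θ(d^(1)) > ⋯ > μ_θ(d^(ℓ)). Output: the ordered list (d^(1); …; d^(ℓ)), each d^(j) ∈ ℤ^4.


Barcode: M ≅ I[1,1], I[1,4], I[3,3]^2, I[3,4]. HN layers by μ_θ (4 steps, strictly decreasing):
  μ^(1)=16; μ^(2)=1; μ^(3)=-11; μ^(4)=-25/2

((0, 0, 2, 0); (0, 0, 2, 2); (1, 0, 0, 0); (1, 1, 0, 0))


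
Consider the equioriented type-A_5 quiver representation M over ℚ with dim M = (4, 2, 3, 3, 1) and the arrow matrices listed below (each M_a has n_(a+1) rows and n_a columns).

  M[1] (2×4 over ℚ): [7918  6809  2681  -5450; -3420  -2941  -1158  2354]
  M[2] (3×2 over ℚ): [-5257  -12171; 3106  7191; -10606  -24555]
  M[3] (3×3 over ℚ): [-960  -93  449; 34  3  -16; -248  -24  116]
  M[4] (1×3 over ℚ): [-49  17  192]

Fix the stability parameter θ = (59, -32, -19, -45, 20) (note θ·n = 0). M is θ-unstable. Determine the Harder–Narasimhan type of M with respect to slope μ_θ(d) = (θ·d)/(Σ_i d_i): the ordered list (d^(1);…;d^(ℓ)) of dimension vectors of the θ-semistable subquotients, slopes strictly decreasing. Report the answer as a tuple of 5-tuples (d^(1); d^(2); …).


Interval decomposition of M: I[1,1]^2, I[1,3], I[1,5], I[3,4], I[4,4].
HN type (ℓ=6): μ^(1)=59; μ^(2)=20; μ^(3)=8/3; μ^(4)=-37/4; μ^(5)=-32; μ^(6)=-45

((2, 0, 0, 0, 0); (0, 0, 0, 0, 1); (1, 1, 1, 0, 0); (1, 1, 1, 1, 0); (0, 0, 1, 1, 0); (0, 0, 0, 1, 0))


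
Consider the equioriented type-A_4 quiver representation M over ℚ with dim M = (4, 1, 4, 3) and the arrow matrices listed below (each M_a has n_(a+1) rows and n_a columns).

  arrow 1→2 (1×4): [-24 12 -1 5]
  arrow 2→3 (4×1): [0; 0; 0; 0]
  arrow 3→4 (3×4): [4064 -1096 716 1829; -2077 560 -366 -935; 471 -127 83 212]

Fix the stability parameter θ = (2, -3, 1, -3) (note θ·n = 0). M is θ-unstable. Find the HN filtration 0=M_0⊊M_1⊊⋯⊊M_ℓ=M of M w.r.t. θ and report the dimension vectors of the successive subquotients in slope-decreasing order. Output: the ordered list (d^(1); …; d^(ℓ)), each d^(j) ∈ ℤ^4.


Via rank(M_{q-1}∘⋯∘M_p): M ≅ I[1,1]^3, I[1,2], I[3,3], I[3,4]^3.
μ_θ-semistable layers: μ^(1)=2; μ^(2)=1; μ^(3)=-1/2; μ^(4)=-1

((3, 0, 0, 0); (0, 0, 1, 0); (1, 1, 0, 0); (0, 0, 3, 3))


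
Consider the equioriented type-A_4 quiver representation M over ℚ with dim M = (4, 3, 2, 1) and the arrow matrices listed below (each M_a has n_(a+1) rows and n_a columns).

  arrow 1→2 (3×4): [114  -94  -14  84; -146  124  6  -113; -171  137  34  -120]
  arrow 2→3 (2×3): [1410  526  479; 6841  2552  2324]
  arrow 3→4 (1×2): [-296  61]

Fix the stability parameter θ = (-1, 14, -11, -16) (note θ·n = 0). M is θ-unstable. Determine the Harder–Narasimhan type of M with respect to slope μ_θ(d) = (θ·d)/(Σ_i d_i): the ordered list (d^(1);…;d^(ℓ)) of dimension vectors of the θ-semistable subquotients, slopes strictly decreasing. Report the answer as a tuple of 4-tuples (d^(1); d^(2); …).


Barcode: M ≅ I[1,1], I[1,2], I[1,3], I[1,4]. HN layers by μ_θ (4 steps, strictly decreasing):
  μ^(1)=14; μ^(2)=3/2; μ^(3)=-1; μ^(4)=-7/2

((0, 1, 0, 0); (0, 1, 1, 0); (3, 0, 0, 0); (1, 1, 1, 1))


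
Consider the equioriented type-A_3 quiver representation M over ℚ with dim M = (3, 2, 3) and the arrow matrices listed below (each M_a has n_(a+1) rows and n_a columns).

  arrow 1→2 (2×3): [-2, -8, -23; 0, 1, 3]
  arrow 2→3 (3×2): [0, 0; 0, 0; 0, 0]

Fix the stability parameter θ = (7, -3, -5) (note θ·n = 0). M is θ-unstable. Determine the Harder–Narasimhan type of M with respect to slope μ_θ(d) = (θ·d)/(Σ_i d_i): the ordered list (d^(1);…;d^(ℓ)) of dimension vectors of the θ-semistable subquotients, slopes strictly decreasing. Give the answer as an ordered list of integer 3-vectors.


Barcode: M ≅ I[1,1], I[1,2]^2, I[3,3]^3. HN layers by μ_θ (3 steps, strictly decreasing):
  μ^(1)=7; μ^(2)=2; μ^(3)=-5

((1, 0, 0); (2, 2, 0); (0, 0, 3))


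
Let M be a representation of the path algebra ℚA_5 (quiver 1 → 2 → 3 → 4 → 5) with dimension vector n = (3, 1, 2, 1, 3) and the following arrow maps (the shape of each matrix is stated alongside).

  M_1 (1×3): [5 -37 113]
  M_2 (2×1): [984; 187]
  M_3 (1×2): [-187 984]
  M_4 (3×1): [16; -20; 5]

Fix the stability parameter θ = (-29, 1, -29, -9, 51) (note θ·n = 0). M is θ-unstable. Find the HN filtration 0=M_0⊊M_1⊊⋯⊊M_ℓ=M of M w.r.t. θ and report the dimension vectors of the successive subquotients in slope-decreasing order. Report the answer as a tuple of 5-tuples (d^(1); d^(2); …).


Via rank(M_{q-1}∘⋯∘M_p): M ≅ I[1,1]^2, I[1,3], I[3,5], I[5,5]^2.
μ_θ-semistable layers: μ^(1)=51; μ^(2)=-9; μ^(3)=-14; μ^(4)=-29

((0, 0, 0, 0, 3); (0, 0, 0, 1, 0); (0, 1, 1, 0, 0); (3, 0, 1, 0, 0))


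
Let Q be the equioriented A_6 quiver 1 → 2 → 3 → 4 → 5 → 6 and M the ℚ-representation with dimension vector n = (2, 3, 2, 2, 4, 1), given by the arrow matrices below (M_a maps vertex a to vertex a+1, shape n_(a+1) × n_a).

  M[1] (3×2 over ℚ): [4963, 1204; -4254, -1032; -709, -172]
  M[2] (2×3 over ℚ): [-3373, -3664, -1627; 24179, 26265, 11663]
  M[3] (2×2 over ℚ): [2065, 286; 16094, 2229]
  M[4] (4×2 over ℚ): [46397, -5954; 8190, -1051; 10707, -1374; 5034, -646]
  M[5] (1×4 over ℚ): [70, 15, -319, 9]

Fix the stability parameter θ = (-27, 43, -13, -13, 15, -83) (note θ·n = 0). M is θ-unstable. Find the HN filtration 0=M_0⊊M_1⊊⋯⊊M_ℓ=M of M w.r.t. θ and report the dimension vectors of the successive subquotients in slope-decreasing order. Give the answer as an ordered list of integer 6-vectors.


Barcode: M ≅ I[1,1], I[1,2], I[2,5], I[2,6], I[5,5]^2. HN layers by μ_θ (5 steps, strictly decreasing):
  μ^(1)=43; μ^(2)=15; μ^(3)=17/3; μ^(4)=-51/5; μ^(5)=-27

((0, 1, 0, 0, 0, 0); (0, 0, 0, 0, 3, 0); (0, 1, 1, 1, 0, 0); (0, 1, 1, 1, 1, 1); (2, 0, 0, 0, 0, 0))


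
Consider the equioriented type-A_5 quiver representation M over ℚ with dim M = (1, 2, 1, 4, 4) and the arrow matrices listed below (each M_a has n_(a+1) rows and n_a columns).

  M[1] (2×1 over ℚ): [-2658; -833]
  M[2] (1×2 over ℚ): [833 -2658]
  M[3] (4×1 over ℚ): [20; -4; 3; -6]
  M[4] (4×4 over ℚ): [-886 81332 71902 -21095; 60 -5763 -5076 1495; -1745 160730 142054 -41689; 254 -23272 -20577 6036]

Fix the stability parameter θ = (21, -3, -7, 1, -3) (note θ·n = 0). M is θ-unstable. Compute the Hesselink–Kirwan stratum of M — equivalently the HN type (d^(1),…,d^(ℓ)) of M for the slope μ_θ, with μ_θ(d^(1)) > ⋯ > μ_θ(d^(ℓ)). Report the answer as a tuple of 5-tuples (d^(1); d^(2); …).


Barcode: M ≅ I[1,2], I[2,5], I[4,5]^3. HN layers by μ_θ (3 steps, strictly decreasing):
  μ^(1)=9; μ^(2)=-1; μ^(3)=-5

((1, 1, 0, 0, 0); (0, 0, 0, 4, 4); (0, 1, 1, 0, 0))


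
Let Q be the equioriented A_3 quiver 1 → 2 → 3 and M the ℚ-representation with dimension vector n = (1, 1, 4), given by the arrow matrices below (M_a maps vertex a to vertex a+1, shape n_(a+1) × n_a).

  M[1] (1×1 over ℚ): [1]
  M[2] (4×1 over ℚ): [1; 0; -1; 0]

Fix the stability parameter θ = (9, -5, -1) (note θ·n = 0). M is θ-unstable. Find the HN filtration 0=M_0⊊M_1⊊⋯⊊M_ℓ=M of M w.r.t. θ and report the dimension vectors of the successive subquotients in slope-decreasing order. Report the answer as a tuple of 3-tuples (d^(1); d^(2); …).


Interval decomposition of M: I[1,3], I[3,3]^3.
HN type (ℓ=2): μ^(1)=1; μ^(2)=-1

((1, 1, 1); (0, 0, 3))


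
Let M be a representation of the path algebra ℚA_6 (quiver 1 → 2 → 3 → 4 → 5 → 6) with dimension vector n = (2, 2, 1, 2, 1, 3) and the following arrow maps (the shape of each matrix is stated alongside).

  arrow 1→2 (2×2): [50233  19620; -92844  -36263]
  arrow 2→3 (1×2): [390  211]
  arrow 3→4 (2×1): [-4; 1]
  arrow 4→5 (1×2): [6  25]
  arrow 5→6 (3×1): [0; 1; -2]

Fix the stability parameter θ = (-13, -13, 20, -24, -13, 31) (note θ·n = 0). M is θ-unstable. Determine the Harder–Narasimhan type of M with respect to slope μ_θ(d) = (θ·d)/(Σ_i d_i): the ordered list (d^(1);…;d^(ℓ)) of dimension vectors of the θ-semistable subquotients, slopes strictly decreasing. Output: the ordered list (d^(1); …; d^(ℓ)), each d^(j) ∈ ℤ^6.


Interval decomposition of M: I[1,2], I[1,6], I[4,4], I[6,6]^2.
HN type (ℓ=4): μ^(1)=31; μ^(2)=-17/3; μ^(3)=-13; μ^(4)=-24

((0, 0, 0, 0, 0, 3); (0, 0, 1, 1, 1, 0); (2, 2, 0, 0, 0, 0); (0, 0, 0, 1, 0, 0))


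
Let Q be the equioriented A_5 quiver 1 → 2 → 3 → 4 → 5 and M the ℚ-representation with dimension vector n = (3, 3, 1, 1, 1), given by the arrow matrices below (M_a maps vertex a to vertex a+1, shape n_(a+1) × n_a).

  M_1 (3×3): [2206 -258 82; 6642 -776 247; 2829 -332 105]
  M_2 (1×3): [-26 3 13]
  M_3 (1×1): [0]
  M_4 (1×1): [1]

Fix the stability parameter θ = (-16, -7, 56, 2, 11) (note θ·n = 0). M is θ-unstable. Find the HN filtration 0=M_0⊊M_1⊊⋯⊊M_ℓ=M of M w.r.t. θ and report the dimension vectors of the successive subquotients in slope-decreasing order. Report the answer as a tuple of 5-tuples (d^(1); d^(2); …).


Via rank(M_{q-1}∘⋯∘M_p): M ≅ I[1,2]^2, I[1,3], I[4,5].
μ_θ-semistable layers: μ^(1)=56; μ^(2)=11; μ^(3)=2; μ^(4)=-7; μ^(5)=-16

((0, 0, 1, 0, 0); (0, 0, 0, 0, 1); (0, 0, 0, 1, 0); (0, 3, 0, 0, 0); (3, 0, 0, 0, 0))


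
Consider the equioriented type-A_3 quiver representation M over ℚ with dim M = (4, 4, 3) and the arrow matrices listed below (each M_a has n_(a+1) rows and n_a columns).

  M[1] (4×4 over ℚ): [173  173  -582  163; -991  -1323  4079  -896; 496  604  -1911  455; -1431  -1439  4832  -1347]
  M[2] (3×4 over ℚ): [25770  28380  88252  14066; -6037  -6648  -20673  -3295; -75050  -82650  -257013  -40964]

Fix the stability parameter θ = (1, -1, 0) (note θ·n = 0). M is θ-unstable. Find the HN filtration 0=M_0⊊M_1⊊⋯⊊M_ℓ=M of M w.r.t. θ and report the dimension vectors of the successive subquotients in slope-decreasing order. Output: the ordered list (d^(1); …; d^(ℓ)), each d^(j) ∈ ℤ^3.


Barcode: M ≅ I[1,1], I[1,2]^2, I[1,3], I[2,3], I[3,3]. HN layers by μ_θ (3 steps, strictly decreasing):
  μ^(1)=1; μ^(2)=0; μ^(3)=-1

((1, 0, 0); (3, 3, 3); (0, 1, 0))


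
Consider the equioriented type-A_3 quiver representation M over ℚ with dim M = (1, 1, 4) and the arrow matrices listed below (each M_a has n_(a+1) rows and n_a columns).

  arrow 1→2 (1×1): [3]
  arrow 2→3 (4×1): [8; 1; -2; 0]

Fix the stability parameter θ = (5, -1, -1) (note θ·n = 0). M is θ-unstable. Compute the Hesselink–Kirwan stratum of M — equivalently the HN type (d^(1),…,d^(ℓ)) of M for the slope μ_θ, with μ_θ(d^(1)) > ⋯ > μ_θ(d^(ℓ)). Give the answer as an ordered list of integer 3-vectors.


Via rank(M_{q-1}∘⋯∘M_p): M ≅ I[1,3], I[3,3]^3.
μ_θ-semistable layers: μ^(1)=1; μ^(2)=-1

((1, 1, 1); (0, 0, 3))


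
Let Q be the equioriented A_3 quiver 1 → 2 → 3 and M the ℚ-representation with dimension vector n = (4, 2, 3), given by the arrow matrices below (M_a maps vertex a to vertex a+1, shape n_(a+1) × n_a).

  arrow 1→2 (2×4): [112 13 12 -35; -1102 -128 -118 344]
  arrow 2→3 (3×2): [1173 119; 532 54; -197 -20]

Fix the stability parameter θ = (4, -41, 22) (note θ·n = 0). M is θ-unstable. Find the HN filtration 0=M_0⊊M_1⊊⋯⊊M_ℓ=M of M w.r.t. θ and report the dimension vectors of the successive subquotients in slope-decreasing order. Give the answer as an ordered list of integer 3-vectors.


Via rank(M_{q-1}∘⋯∘M_p): M ≅ I[1,1]^2, I[1,3]^2, I[3,3].
μ_θ-semistable layers: μ^(1)=22; μ^(2)=4; μ^(3)=-37/2

((0, 0, 3); (2, 0, 0); (2, 2, 0))


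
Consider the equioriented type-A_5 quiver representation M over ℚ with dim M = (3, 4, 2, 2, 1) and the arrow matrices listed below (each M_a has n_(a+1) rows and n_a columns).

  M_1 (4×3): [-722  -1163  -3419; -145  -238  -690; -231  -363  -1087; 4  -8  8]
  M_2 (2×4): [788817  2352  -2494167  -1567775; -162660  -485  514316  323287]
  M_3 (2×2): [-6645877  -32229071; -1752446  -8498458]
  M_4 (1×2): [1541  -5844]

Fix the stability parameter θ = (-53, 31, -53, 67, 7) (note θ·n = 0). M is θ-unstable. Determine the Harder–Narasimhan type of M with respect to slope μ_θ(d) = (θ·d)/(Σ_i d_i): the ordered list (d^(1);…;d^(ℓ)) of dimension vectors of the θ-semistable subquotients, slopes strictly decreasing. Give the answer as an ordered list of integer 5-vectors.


Barcode: M ≅ I[1,1], I[1,2], I[1,5], I[2,2], I[2,3], I[4,4]. HN layers by μ_θ (5 steps, strictly decreasing):
  μ^(1)=67; μ^(2)=37; μ^(3)=31; μ^(4)=-11; μ^(5)=-53

((0, 0, 0, 1, 0); (0, 0, 0, 1, 1); (0, 2, 0, 0, 0); (0, 2, 2, 0, 0); (3, 0, 0, 0, 0))


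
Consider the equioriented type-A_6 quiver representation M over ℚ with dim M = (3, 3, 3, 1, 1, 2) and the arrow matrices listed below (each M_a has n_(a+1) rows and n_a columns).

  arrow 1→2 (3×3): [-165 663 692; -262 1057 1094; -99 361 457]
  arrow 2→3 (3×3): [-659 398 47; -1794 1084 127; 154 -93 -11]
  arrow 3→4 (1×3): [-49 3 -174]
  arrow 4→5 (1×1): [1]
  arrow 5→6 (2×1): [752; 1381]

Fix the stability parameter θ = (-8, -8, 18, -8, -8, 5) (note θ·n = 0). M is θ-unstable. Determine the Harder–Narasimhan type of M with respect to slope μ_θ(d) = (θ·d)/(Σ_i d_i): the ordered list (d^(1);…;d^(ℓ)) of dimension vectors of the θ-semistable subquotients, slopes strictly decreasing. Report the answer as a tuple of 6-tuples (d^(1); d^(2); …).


Via rank(M_{q-1}∘⋯∘M_p): M ≅ I[1,3]^2, I[1,6], I[6,6].
μ_θ-semistable layers: μ^(1)=18; μ^(2)=5; μ^(3)=2/3; μ^(4)=-8

((0, 0, 2, 0, 0, 0); (0, 0, 0, 0, 0, 2); (0, 0, 1, 1, 1, 0); (3, 3, 0, 0, 0, 0))


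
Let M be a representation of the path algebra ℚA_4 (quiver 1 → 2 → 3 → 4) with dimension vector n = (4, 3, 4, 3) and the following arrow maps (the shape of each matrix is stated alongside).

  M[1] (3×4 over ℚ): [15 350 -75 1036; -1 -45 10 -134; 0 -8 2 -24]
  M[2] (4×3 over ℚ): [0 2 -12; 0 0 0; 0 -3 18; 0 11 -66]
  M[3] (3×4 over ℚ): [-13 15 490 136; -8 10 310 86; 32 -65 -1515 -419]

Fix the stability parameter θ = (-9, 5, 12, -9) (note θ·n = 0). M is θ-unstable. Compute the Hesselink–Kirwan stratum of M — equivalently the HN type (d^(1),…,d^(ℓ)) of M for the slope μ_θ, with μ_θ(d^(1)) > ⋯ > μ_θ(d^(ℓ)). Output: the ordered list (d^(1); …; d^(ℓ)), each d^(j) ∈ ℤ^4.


Interval decomposition of M: I[1,1], I[1,2]^2, I[1,3], I[3,3], I[3,4]^2, I[4,4].
HN type (ℓ=4): μ^(1)=12; μ^(2)=5; μ^(3)=3/2; μ^(4)=-9

((0, 0, 2, 0); (0, 3, 0, 0); (0, 0, 2, 2); (4, 0, 0, 1))


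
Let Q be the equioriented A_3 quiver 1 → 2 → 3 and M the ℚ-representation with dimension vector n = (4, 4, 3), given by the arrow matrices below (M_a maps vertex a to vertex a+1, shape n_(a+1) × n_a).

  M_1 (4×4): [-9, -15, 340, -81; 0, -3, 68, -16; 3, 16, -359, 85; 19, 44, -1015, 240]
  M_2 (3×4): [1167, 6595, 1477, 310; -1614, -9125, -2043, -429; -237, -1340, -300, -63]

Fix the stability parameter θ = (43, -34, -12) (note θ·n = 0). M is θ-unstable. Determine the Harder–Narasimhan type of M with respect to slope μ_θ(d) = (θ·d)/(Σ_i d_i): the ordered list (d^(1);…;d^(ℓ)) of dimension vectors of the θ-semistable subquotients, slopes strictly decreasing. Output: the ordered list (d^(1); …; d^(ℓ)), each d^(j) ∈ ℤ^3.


Interval decomposition of M: I[1,2]^2, I[1,3]^2, I[3,3].
HN type (ℓ=3): μ^(1)=9/2; μ^(2)=-1; μ^(3)=-12

((2, 2, 0); (2, 2, 2); (0, 0, 1))


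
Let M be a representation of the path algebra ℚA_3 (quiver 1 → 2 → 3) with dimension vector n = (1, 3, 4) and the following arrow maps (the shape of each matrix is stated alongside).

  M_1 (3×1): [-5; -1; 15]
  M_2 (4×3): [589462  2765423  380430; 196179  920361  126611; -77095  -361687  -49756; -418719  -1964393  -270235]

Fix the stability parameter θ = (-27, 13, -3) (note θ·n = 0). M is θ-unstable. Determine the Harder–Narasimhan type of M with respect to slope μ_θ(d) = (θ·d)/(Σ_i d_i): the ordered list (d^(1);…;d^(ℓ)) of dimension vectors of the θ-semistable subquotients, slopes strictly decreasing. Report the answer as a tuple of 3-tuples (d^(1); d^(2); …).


Via rank(M_{q-1}∘⋯∘M_p): M ≅ I[1,3], I[2,3]^2, I[3,3].
μ_θ-semistable layers: μ^(1)=5; μ^(2)=-3; μ^(3)=-27

((0, 3, 3); (0, 0, 1); (1, 0, 0))


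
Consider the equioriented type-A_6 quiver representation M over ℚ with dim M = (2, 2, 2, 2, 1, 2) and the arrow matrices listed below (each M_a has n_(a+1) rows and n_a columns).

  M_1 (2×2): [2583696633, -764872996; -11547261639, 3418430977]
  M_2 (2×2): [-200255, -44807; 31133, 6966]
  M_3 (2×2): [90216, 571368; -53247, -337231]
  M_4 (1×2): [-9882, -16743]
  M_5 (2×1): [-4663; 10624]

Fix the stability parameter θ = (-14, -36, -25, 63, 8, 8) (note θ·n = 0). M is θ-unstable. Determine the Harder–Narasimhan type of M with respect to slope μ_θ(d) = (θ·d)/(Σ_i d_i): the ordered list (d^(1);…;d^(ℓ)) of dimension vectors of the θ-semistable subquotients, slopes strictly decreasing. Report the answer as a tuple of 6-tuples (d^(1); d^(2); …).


Via rank(M_{q-1}∘⋯∘M_p): M ≅ I[1,3], I[1,6], I[4,4], I[6,6].
μ_θ-semistable layers: μ^(1)=63; μ^(2)=79/3; μ^(3)=8; μ^(4)=-25

((0, 0, 0, 1, 0, 0); (0, 0, 0, 1, 1, 1); (0, 0, 0, 0, 0, 1); (2, 2, 2, 0, 0, 0))


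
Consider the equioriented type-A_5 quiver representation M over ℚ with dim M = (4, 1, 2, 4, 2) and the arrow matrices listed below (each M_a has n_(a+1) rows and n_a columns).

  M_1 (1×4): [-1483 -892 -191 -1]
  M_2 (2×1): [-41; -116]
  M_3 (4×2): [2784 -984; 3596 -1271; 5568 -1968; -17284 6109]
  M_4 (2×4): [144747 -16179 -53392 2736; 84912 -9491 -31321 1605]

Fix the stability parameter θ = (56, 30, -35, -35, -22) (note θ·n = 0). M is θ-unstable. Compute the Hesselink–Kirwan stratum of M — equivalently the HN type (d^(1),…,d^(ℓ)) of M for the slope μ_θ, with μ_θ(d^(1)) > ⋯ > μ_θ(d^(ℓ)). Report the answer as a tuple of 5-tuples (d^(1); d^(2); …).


Interval decomposition of M: I[1,1]^3, I[1,3], I[3,5], I[4,4]^2, I[4,5].
HN type (ℓ=4): μ^(1)=56; μ^(2)=17; μ^(3)=-22; μ^(4)=-35

((3, 0, 0, 0, 0); (1, 1, 1, 0, 0); (0, 0, 0, 0, 2); (0, 0, 1, 4, 0))


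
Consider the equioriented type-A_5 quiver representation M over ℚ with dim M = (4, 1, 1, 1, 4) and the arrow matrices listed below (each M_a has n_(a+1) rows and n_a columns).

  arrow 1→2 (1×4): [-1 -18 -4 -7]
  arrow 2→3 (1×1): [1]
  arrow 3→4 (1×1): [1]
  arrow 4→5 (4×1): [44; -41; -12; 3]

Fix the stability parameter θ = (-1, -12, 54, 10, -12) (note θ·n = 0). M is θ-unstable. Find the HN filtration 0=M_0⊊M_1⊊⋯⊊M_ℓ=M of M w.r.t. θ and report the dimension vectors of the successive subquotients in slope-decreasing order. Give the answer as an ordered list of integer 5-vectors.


Interval decomposition of M: I[1,1]^3, I[1,5], I[5,5]^3.
HN type (ℓ=4): μ^(1)=52/3; μ^(2)=-1; μ^(3)=-13/2; μ^(4)=-12

((0, 0, 1, 1, 1); (3, 0, 0, 0, 0); (1, 1, 0, 0, 0); (0, 0, 0, 0, 3))


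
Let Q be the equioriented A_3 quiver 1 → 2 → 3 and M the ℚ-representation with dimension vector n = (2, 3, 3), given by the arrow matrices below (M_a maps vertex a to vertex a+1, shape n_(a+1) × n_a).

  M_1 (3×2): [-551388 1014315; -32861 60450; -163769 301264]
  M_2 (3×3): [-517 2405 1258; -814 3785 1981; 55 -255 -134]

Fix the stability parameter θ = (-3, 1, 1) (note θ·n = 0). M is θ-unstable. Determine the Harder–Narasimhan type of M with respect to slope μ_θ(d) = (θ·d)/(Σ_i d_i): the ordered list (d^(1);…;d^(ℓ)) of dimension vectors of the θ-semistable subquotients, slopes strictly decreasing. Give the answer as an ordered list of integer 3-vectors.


Interval decomposition of M: I[1,3]^2, I[2,2], I[3,3].
HN type (ℓ=2): μ^(1)=1; μ^(2)=-3

((0, 3, 3); (2, 0, 0))


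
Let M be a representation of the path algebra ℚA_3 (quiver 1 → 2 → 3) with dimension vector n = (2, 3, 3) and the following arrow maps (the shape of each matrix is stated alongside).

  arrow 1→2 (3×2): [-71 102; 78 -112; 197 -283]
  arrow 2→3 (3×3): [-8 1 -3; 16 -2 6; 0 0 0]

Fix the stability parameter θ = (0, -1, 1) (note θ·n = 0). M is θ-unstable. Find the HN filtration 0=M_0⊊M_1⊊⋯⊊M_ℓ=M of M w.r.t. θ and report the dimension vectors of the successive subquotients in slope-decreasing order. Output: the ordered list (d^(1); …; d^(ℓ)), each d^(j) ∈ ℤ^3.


Via rank(M_{q-1}∘⋯∘M_p): M ≅ I[1,2], I[1,3], I[2,2], I[3,3]^2.
μ_θ-semistable layers: μ^(1)=1; μ^(2)=-1/2; μ^(3)=-1

((0, 0, 3); (2, 2, 0); (0, 1, 0))


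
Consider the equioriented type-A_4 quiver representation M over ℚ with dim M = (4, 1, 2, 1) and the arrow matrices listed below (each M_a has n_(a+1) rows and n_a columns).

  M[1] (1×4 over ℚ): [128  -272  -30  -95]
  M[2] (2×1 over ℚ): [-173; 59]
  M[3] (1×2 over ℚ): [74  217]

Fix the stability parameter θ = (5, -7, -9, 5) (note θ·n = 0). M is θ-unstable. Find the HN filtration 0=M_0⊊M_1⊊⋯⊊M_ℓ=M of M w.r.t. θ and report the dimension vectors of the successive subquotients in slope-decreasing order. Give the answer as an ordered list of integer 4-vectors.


Via rank(M_{q-1}∘⋯∘M_p): M ≅ I[1,1]^3, I[1,4], I[3,3].
μ_θ-semistable layers: μ^(1)=5; μ^(2)=-11/3; μ^(3)=-9

((3, 0, 0, 1); (1, 1, 1, 0); (0, 0, 1, 0))


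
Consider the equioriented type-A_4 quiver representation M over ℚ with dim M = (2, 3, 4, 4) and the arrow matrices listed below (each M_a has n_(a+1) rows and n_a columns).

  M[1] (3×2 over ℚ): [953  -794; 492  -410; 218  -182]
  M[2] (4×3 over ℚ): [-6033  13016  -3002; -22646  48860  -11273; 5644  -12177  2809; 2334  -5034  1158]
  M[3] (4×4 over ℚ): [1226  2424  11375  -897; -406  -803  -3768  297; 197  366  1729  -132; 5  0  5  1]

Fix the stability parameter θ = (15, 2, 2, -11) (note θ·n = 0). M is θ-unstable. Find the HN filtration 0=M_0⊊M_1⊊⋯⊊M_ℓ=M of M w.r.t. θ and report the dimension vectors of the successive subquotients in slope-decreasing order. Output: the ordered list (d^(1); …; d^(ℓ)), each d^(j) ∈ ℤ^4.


Via rank(M_{q-1}∘⋯∘M_p): M ≅ I[1,4]^2, I[2,4], I[3,4].
μ_θ-semistable layers: μ^(1)=2; μ^(2)=-7/3; μ^(3)=-9/2

((2, 2, 2, 2); (0, 1, 1, 1); (0, 0, 1, 1))


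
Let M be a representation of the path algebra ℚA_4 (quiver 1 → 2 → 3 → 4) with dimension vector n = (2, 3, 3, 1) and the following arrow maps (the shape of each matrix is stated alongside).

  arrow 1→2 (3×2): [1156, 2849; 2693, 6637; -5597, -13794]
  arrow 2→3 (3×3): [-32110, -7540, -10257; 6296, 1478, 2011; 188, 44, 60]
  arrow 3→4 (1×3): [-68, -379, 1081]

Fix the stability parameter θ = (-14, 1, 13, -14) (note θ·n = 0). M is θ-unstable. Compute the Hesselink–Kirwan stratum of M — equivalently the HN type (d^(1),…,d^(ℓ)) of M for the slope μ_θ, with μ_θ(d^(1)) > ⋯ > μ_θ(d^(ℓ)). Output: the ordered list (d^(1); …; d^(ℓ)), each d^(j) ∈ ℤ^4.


Barcode: M ≅ I[1,2], I[1,4], I[2,3], I[3,3]. HN layers by μ_θ (4 steps, strictly decreasing):
  μ^(1)=13; μ^(2)=1; μ^(3)=0; μ^(4)=-14

((0, 0, 2, 0); (0, 2, 0, 0); (0, 1, 1, 1); (2, 0, 0, 0))


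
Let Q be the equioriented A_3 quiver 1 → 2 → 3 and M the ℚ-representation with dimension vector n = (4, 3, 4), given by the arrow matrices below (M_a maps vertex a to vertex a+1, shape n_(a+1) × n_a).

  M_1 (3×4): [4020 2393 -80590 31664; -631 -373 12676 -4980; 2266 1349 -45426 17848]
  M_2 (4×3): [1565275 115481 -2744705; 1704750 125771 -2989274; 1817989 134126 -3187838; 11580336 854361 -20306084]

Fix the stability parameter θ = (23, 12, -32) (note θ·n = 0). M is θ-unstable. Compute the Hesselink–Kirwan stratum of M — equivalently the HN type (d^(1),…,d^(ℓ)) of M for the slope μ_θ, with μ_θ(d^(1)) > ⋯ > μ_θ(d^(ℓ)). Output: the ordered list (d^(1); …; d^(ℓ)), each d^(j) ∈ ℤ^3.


Barcode: M ≅ I[1,1]^2, I[1,3]^2, I[2,3], I[3,3]. HN layers by μ_θ (4 steps, strictly decreasing):
  μ^(1)=23; μ^(2)=1; μ^(3)=-10; μ^(4)=-32

((2, 0, 0); (2, 2, 2); (0, 1, 1); (0, 0, 1))


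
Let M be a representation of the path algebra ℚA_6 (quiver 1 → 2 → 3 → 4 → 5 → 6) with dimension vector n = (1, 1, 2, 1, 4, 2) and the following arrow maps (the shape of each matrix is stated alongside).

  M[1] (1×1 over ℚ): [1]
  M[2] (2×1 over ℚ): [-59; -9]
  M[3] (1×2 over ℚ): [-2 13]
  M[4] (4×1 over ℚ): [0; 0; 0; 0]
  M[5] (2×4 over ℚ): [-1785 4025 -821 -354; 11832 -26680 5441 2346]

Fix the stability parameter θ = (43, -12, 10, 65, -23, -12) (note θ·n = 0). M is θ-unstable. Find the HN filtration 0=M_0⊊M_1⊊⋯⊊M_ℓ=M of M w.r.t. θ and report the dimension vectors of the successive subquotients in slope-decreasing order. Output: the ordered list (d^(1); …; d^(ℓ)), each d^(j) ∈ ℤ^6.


Barcode: M ≅ I[1,4], I[3,3], I[5,5]^2, I[5,6]^2. HN layers by μ_θ (5 steps, strictly decreasing):
  μ^(1)=65; μ^(2)=41/3; μ^(3)=10; μ^(4)=-12; μ^(5)=-23

((0, 0, 0, 1, 0, 0); (1, 1, 1, 0, 0, 0); (0, 0, 1, 0, 0, 0); (0, 0, 0, 0, 0, 2); (0, 0, 0, 0, 4, 0))


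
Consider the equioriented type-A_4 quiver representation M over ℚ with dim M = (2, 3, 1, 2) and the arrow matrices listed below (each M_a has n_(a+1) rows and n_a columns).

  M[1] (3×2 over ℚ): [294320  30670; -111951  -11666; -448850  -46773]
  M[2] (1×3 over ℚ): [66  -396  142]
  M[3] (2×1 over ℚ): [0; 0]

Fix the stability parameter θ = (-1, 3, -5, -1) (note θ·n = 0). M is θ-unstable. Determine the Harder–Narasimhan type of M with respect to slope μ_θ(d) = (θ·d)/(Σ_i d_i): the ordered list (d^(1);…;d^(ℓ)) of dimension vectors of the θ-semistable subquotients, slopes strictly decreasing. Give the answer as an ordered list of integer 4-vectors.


Via rank(M_{q-1}∘⋯∘M_p): M ≅ I[1,2], I[1,3], I[2,2], I[4,4]^2.
μ_θ-semistable layers: μ^(1)=3; μ^(2)=-1

((0, 2, 0, 0); (2, 1, 1, 2))


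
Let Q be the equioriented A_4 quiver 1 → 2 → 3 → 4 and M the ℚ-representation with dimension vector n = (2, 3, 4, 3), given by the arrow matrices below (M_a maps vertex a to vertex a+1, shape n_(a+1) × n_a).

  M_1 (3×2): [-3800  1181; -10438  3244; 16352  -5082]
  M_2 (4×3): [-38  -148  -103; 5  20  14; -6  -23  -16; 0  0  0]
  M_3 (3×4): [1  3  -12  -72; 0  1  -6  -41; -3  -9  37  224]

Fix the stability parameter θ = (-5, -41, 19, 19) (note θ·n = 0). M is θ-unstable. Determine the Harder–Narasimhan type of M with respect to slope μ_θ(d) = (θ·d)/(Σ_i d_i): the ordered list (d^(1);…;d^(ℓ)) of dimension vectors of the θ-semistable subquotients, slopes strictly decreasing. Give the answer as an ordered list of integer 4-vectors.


Barcode: M ≅ I[1,4]^2, I[2,4], I[3,3]. HN layers by μ_θ (3 steps, strictly decreasing):
  μ^(1)=19; μ^(2)=-23; μ^(3)=-41

((0, 0, 4, 3); (2, 2, 0, 0); (0, 1, 0, 0))


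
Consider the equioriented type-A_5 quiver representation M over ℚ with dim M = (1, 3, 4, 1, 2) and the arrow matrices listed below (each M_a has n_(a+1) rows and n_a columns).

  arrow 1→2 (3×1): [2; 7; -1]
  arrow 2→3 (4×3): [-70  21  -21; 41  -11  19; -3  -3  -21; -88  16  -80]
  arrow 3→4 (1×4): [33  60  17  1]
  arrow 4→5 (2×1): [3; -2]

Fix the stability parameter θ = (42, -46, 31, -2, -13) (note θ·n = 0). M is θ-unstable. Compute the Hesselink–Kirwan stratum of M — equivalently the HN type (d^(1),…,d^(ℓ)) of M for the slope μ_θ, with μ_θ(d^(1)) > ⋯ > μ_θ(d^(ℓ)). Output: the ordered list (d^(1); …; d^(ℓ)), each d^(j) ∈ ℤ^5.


Via rank(M_{q-1}∘⋯∘M_p): M ≅ I[1,5], I[2,2], I[2,3], I[3,3]^2, I[5,5].
μ_θ-semistable layers: μ^(1)=31; μ^(2)=16/3; μ^(3)=-2; μ^(4)=-13; μ^(5)=-46

((0, 0, 3, 0, 0); (0, 0, 1, 1, 1); (1, 1, 0, 0, 0); (0, 0, 0, 0, 1); (0, 2, 0, 0, 0))


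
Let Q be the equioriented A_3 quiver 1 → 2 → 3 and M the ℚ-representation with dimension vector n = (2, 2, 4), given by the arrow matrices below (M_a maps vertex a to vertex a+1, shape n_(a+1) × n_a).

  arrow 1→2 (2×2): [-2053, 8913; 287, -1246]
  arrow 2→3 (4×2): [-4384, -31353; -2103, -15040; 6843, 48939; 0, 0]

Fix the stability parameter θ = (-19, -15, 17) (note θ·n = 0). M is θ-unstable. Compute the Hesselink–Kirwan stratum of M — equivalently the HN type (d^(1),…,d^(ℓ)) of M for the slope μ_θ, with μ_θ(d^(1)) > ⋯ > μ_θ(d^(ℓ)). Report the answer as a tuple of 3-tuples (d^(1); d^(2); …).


Interval decomposition of M: I[1,3]^2, I[3,3]^2.
HN type (ℓ=3): μ^(1)=17; μ^(2)=-15; μ^(3)=-19

((0, 0, 4); (0, 2, 0); (2, 0, 0))


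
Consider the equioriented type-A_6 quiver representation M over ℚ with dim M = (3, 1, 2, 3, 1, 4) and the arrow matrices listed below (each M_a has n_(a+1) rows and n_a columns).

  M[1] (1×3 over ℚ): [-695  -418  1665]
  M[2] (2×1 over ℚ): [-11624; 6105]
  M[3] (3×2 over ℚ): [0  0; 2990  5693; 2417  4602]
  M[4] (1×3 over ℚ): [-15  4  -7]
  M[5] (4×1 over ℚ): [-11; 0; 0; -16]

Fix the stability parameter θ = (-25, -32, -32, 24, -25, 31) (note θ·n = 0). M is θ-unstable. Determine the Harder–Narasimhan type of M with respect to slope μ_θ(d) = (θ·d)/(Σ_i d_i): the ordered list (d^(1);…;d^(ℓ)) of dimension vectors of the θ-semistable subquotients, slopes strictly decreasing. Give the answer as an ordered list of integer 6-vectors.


Via rank(M_{q-1}∘⋯∘M_p): M ≅ I[1,1]^2, I[1,6], I[3,4], I[4,4], I[6,6]^3.
μ_θ-semistable layers: μ^(1)=31; μ^(2)=24; μ^(3)=-1/2; μ^(4)=-25; μ^(5)=-89/3; μ^(6)=-32

((0, 0, 0, 0, 0, 4); (0, 0, 0, 2, 0, 0); (0, 0, 0, 1, 1, 0); (2, 0, 0, 0, 0, 0); (1, 1, 1, 0, 0, 0); (0, 0, 1, 0, 0, 0))
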